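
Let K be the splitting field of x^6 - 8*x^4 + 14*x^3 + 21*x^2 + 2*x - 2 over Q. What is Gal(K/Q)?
The polynomial f is an irreducible sextic over Q, so G = Gal(f/Q) is one of the 16 transitive subgroups 6T1, ..., 6T16 of S_6. The discriminant of f is -45161350144, which is not a perfect square, so G is not contained in A_6. The transitive groups of degree 6 not contained in A_6 are: C_6 (6T1, order 6), S_3 (6T2, order 6), D_6 (6T3, order 12), C_3 x S_3 (6T5, order 18), A_4 x C_2 (6T6, order 24), S_4 (6T8, order 24), S_3 x S_3 (6T9, order 36), S_4 x C_2 (6T11, order 48), (S_3 x S_3) : C_2 (6T13, order 72), PGL(2,5) (6T14, order 120), S_6 (6T16, order 720). By Dedekind's theorem, for a prime p not dividing disc(f) the degrees of the irreducible factors of f mod p form the cycle type of an element of G. Factoring f modulo the 66 such primes p <= 347 (skipping 2, 29, 229, which divide the discriminant), each new pattern first appears at: mod 3: f = (x^6 + x^4 + 2x^3 + 2x + 1), pattern 6; mod 5: f = (x^3 + 2x^2 + x + 4)(x^3 + 3x^2 + 2), pattern 3+3; mod 7: f = (x + 2)(x + 6)(x^4 + 6x^3 + 2x^2 + 3x + 1), pattern 4+1+1; mod 13: f = (x^2 + 3x + 4)(x^4 + 10x^3 + 10x^2 + 9x + 6), pattern 4+2; mod 23: f = (x^2 + 7x + 22)(x^2 + 17x + 18)(x^2 + 22x + 18), pattern 2+2+2; mod 37: f = (x + 12)(x + 20)(x^2 + 16x + 19)(x^2 + 26x + 8), pattern 2+2+1+1; mod 193: f = (x + 30)(x + 42)(x + 50)(x + 52)(x + 57)(x + 155), pattern 1+1+1+1+1+1; mod 347: f = (x + 6)(x + 12)(x + 50)(x + 95)(x^2 + 184x + 44), pattern 2+1+1+1+1. No other pattern occurs in this range, so the set of observed cycle types is {6, 3+3, 4+1+1, 4+2, 2+2+2, 2+2+1+1, 1+1+1+1+1+1, 2+1+1+1+1}. The candidates containing elements of all these cycle types are S_4 x C_2 (6T11) of order 48, S_6 (6T16) of order 720; the others are excluded. The observed types are precisely the cycle types that occur in S_4 x C_2 (6T11). Each of the other remaining candidates has further cycle types, and by the Chebotarev density theorem the matching factorization patterns would occur for a proportion of primes equal to their share of the group: S_6 (6T16) additionally contains elements of type 5+1, 3+2+1, 3+1+1+1 (304 of its 720 elements, about 42% of primes). None of the 66 primes tested shows any such pattern (for each of these groups the chance of that is below 10^-4), which rules them out. Hence G = S_4 x C_2 (6T11), of order 48.

S_4 x C_2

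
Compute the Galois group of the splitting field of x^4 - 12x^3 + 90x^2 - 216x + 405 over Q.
S_4, the symmetric group on 4 letters

The polynomial is an irreducible quartic over Q and its discriminant is 13740938496, which is not a perfect square, so the Galois group is not contained in A_4. The resolvent cubic y^3 - 90*y^2 + 972*y + 40824 is irreducible over Q. An irreducible resolvent with non-square discriminant gives S_4.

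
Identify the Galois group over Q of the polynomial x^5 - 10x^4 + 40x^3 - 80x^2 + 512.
The polynomial f is an irreducible quintic over Q, so G = Gal(f/Q) is a transitive subgroup of S_5: one of C_5 (5T1, order 5), D_5 (5T2, order 10), F_20 (5T3, order 20), A_5 (5T4, order 60) or S_5 (5T5, order 120). The discriminant of f is 67108864000000 = 8192000^2, a perfect square, so G is contained in A_5. The transitive groups of degree 5 contained in A_5 are: C_5 (5T1, order 5), D_5 (5T2, order 10), A_5 (5T4, order 60). By Dedekind's theorem, for a prime p not dividing disc(f) the degrees of the irreducible factors of f mod p form the cycle type of an element of G. Factoring f modulo the 23 such primes p <= 97 (skipping 2, 5, which divide the discriminant), each new pattern first appears at: mod 3: f = (x + 1)(x^2 + 1)(x^2 + x + 2), pattern 2+2+1; mod 7: f = (x^5 + 4x^4 + 5x^3 + 4x^2 + 1), pattern 5. No other pattern occurs in this range, so the set of observed cycle types is {2+2+1, 5}. The candidates containing elements of all these cycle types are D_5 (5T2) of order 10, A_5 (5T4) of order 60; the others are excluded. The observed types are precisely the cycle types that occur in D_5 (5T2) (apart from the identity). Each of the other remaining candidates has further cycle types, and by the Chebotarev density theorem the matching factorization patterns would occur for a proportion of primes equal to their share of the group: A_5 (5T4) additionally contains elements of type 3+1+1 (20 of its 60 elements, about 33% of primes). None of the 23 primes tested shows any such pattern (for each of these groups the chance of that is below 10^-4), which rules them out. Hence G = D_5 (5T2), of order 10.

5T2: D_5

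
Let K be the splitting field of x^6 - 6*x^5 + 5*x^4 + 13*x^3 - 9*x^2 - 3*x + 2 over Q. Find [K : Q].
60

The degree of the splitting field over Q equals the order of the Galois group, so first determine the group. The polynomial f is an irreducible sextic over Q, so G = Gal(f/Q) is one of the 16 transitive subgroups 6T1, ..., 6T16 of S_6. The discriminant of f is 30991489 = 5567^2, a perfect square, so G is contained in A_6. The transitive groups of degree 6 contained in A_6 are: A_4 (6T4, order 12), S_4 (6T7, order 24), (C_3 x C_3) : C_4 (6T10, order 36), PSL(2,5) (6T12, order 60), A_6 (6T15, order 360). By Dedekind's theorem, for a prime p not dividing disc(f) the degrees of the irreducible factors of f mod p form the cycle type of an element of G. Factoring f modulo the 21 such primes p <= 79 (skipping 19, which divides the discriminant), each new pattern first appears at: mod 2: f = (x)(x^5 + x^3 + x^2 + x + 1), pattern 5+1; mod 7: f = (x^3 + 2x^2 + 4x + 5)(x^3 + 6x^2 + 3x + 6), pattern 3+3; mod 61: f = (x + 36)(x + 58)(x^2 + 9x + 38)(x^2 + 13x + 25), pattern 2+2+1+1. No other pattern occurs in this range, so the set of observed cycle types is {5+1, 3+3, 2+2+1+1}. The candidates containing elements of all these cycle types are PSL(2,5) (6T12) of order 60, A_6 (6T15) of order 360; the others are excluded. The observed types are precisely the cycle types that occur in PSL(2,5) (6T12) (apart from the identity). Each of the other remaining candidates has further cycle types, and by the Chebotarev density theorem the matching factorization patterns would occur for a proportion of primes equal to their share of the group: A_6 (6T15) additionally contains elements of type 4+2, 3+1+1+1 (130 of its 360 elements, about 36% of primes). None of the 21 primes tested shows any such pattern (for each of these groups the chance of that is below 10^-4), which rules them out. Hence G = PSL(2,5) (6T12), of order 60. The Galois group PSL(2,5) (6T12) has order 60, so the splitting field has degree 60 over Q.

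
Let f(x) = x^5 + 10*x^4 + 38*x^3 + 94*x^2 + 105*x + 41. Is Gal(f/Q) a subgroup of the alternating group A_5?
The polynomial is irreducible of degree 5 over Q. Its discriminant is 2019549349, which is not a perfect square. A Galois group lies in the alternating group exactly when the discriminant is a square in Q, so the Galois group (S_5) is not contained in A_5.

No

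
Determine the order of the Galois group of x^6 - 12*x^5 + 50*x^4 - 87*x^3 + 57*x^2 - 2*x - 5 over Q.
The degree of the splitting field over Q equals the order of the Galois group, so first determine the group. The polynomial f is an irreducible sextic over Q, so G = Gal(f/Q) is one of the 16 transitive subgroups 6T1, ..., 6T16 of S_6. The discriminant of f is 30991489 = 5567^2, a perfect square, so G is contained in A_6. The transitive groups of degree 6 contained in A_6 are: A_4 (6T4, order 12), S_4 (6T7, order 24), (C_3 x C_3) : C_4 (6T10, order 36), PSL(2,5) (6T12, order 60), A_6 (6T15, order 360). By Dedekind's theorem, for a prime p not dividing disc(f) the degrees of the irreducible factors of f mod p form the cycle type of an element of G. Factoring f modulo the 21 such primes p <= 79 (skipping 19, which divides the discriminant), each new pattern first appears at: mod 2: f = (x + 1)(x^5 + x^4 + x^3 + x + 1), pattern 5+1; mod 7: f = (x^3 + 3x^2 + x + 1)(x^3 + 6x^2 + 3x + 2), pattern 3+3; mod 61: f = (x + 35)(x + 57)(x^2 + 7x + 30)(x^2 + 11x + 13), pattern 2+2+1+1. No other pattern occurs in this range, so the set of observed cycle types is {5+1, 3+3, 2+2+1+1}. The candidates containing elements of all these cycle types are PSL(2,5) (6T12) of order 60, A_6 (6T15) of order 360; the others are excluded. The observed types are precisely the cycle types that occur in PSL(2,5) (6T12) (apart from the identity). Each of the other remaining candidates has further cycle types, and by the Chebotarev density theorem the matching factorization patterns would occur for a proportion of primes equal to their share of the group: A_6 (6T15) additionally contains elements of type 4+2, 3+1+1+1 (130 of its 360 elements, about 36% of primes). None of the 21 primes tested shows any such pattern (for each of these groups the chance of that is below 10^-4), which rules them out. Hence G = PSL(2,5) (6T12), of order 60. The Galois group PSL(2,5) (6T12) has order 60, so the splitting field has degree 60 over Q.

60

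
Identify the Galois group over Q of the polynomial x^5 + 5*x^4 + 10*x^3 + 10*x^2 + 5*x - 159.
F_20 (order 20)

The polynomial f is an irreducible quintic over Q, so G = Gal(f/Q) is a transitive subgroup of S_5: one of C_5 (5T1, order 5), D_5 (5T2, order 10), F_20 (5T3, order 20), A_5 (5T4, order 60) or S_5 (5T5, order 120). The discriminant of f is 2048000000000, which is not a perfect square, so G is not contained in A_5. The transitive groups of degree 5 not contained in A_5 are: F_20 (5T3, order 20), S_5 (5T5, order 120). By Dedekind's theorem, for a prime p not dividing disc(f) the degrees of the irreducible factors of f mod p form the cycle type of an element of G. Factoring f modulo the 18 such primes p <= 71 (skipping 2, 5, which divide the discriminant), each new pattern first appears at: mod 3: f = (x)(x^4 + 2x^3 + x^2 + x + 2), pattern 4+1; mod 11: f = (x^5 + 5x^4 + 10x^3 + 10x^2 + 5x + 6), pattern 5; mod 19: f = (x + 8)(x^2 + 5x + 15)(x^2 + 11x + 2), pattern 2+2+1; mod 31: f = (x + 4)(x + 7)(x + 13)(x + 18)(x + 25), pattern 1+1+1+1+1. No other pattern occurs in this range, so the set of observed cycle types is {4+1, 5, 2+2+1, 1+1+1+1+1}. The candidates containing elements of all these cycle types are F_20 (5T3) of order 20, S_5 (5T5) of order 120; the others are excluded. The observed types are precisely the cycle types that occur in F_20 (5T3). Each of the other remaining candidates has further cycle types, and by the Chebotarev density theorem the matching factorization patterns would occur for a proportion of primes equal to their share of the group: S_5 (5T5) additionally contains elements of type 3+2, 3+1+1, 2+1+1+1 (50 of its 120 elements, about 42% of primes). None of the 18 primes tested shows any such pattern (for each of these groups the chance of that is below 10^-4), which rules them out. Hence G = F_20 (5T3), of order 20.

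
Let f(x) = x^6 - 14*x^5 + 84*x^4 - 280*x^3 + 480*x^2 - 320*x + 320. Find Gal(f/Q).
(C_3 x C_3) : C_4, the transitive group 6T10 of order 36

The polynomial f is an irreducible sextic over Q, so G = Gal(f/Q) is one of the 16 transitive subgroups 6T1, ..., 6T16 of S_6. The discriminant of f is 564385546240000 = 23756800^2, a perfect square, so G is contained in A_6. The transitive groups of degree 6 contained in A_6 are: A_4 (6T4, order 12), S_4 (6T7, order 24), (C_3 x C_3) : C_4 (6T10, order 36), PSL(2,5) (6T12, order 60), A_6 (6T15, order 360). By Dedekind's theorem, for a prime p not dividing disc(f) the degrees of the irreducible factors of f mod p form the cycle type of an element of G. Factoring f modulo the 19 such primes p <= 79 (skipping 2, 5, 29, which divide the discriminant), each new pattern first appears at: mod 3: f = (x^2 + 2x + 2)(x^4 + 2x^3 + x + 1), pattern 4+2; mod 11: f = (x^3 + 8x + 6)(x^3 + 8x^2 + 10x + 2), pattern 3+3; mod 19: f = (x + 12)(x + 14)(x^2 + 7x + 2)(x^2 + 10x + 10), pattern 2+2+1+1; mod 61: f = (x + 3)(x + 36)(x + 50)(x^3 + 19x^2 + 56x + 10), pattern 3+1+1+1. No other pattern occurs in this range, so the set of observed cycle types is {4+2, 3+3, 2+2+1+1, 3+1+1+1}. The candidates containing elements of all these cycle types are (C_3 x C_3) : C_4 (6T10) of order 36, A_6 (6T15) of order 360; the others are excluded. The observed types are precisely the cycle types that occur in (C_3 x C_3) : C_4 (6T10) (apart from the identity). Each of the other remaining candidates has further cycle types, and by the Chebotarev density theorem the matching factorization patterns would occur for a proportion of primes equal to their share of the group: A_6 (6T15) additionally contains elements of type 5+1 (144 of its 360 elements, about 40% of primes). None of the 19 primes tested shows any such pattern (for each of these groups the chance of that is below 10^-4), which rules them out. Hence G = (C_3 x C_3) : C_4 (6T10), of order 36.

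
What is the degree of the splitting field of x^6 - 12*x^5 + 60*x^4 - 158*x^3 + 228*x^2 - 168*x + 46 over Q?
The degree of the splitting field over Q equals the order of the Galois group, so first determine the group. The polynomial f is an irreducible sextic over Q, so G = Gal(f/Q) is one of the 16 transitive subgroups 6T1, ..., 6T16 of S_6. The discriminant of f is 5038848, which is not a perfect square, so G is not contained in A_6. The transitive groups of degree 6 not contained in A_6 are: C_6 (6T1, order 6), S_3 (6T2, order 6), D_6 (6T3, order 12), C_3 x S_3 (6T5, order 18), A_4 x C_2 (6T6, order 24), S_4 (6T8, order 24), S_3 x S_3 (6T9, order 36), S_4 x C_2 (6T11, order 48), (S_3 x S_3) : C_2 (6T13, order 72), PGL(2,5) (6T14, order 120), S_6 (6T16, order 720). By Dedekind's theorem, for a prime p not dividing disc(f) the degrees of the irreducible factors of f mod p form the cycle type of an element of G. Factoring f modulo the 23 such primes p <= 97 (skipping 2, 3, which divide the discriminant), each new pattern first appears at: mod 5: f = (x^6 + 3x^5 + 2x^3 + 3x^2 + 2x + 1), pattern 6; mod 11: f = (x + 4)(x + 6)(x^2 + x + 8)(x^2 + 10x + 7), pattern 2+2+1+1; mod 13: f = (x + 5)(x + 6)(x + 9)(x^3 + 7x^2 + 12x + 2), pattern 3+1+1+1; mod 31: f = (x^2 + 13x + 28)(x^2 + 18x + 2)(x^2 + 19x + 13), pattern 2+2+2; mod 97: f = (x^3 + 91x^2 + 12x + 3)(x^3 + 91x^2 + 12x + 80), pattern 3+3. No other pattern occurs in this range, so the set of observed cycle types is {6, 2+2+1+1, 3+1+1+1, 2+2+2, 3+3}. The candidates containing elements of all these cycle types are S_3 x S_3 (6T9) of order 36, (S_3 x S_3) : C_2 (6T13) of order 72, S_6 (6T16) of order 720; the others are excluded. The observed types are precisely the cycle types that occur in S_3 x S_3 (6T9) (apart from the identity). Each of the other remaining candidates has further cycle types, and by the Chebotarev density theorem the matching factorization patterns would occur for a proportion of primes equal to their share of the group: (S_3 x S_3) : C_2 (6T13) additionally contains elements of type 4+2, 3+2+1, 2+1+1+1+1 (36 of its 72 elements, about 50% of primes); S_6 (6T16) additionally contains elements of type 5+1, 4+2, 4+1+1, 3+2+1, 2+1+1+1+1 (459 of its 720 elements, about 64% of primes). None of the 23 primes tested shows any such pattern (for each of these groups the chance of that is below 10^-4), which rules them out. Hence G = S_3 x S_3 (6T9), of order 36. The Galois group S_3 x S_3 (6T9) has order 36, so the splitting field has degree 36 over Q.

36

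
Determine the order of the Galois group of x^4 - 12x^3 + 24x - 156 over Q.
The degree of the splitting field over Q equals the order of the Galois group, so first determine the group. The polynomial is an irreducible quartic over Q and its discriminant is -13087014912, which is not a perfect square, so the Galois group is not contained in A_4. The resolvent cubic y^3 + 336*y + 21888 has exactly one rational root, so the Galois group is C_4 or D_4. The quartic remains irreducible over Q(sqrt(disc)), so the group is D_4. The Galois group D_4 (4T3) has order 8, so the splitting field has degree 8 over Q.

8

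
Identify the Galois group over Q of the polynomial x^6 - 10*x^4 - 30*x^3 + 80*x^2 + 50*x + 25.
The polynomial f is an irreducible sextic over Q, so G = Gal(f/Q) is one of the 16 transitive subgroups 6T1, ..., 6T16 of S_6. The discriminant of f is 38875225000000 = 6235000^2, a perfect square, so G is contained in A_6. The transitive groups of degree 6 contained in A_6 are: A_4 (6T4, order 12), S_4 (6T7, order 24), (C_3 x C_3) : C_4 (6T10, order 36), PSL(2,5) (6T12, order 60), A_6 (6T15, order 360). By Dedekind's theorem, for a prime p not dividing disc(f) the degrees of the irreducible factors of f mod p form the cycle type of an element of G. Factoring f modulo the 19 such primes p <= 83 (skipping 2, 5, 29, 43, which divide the discriminant), each new pattern first appears at: mod 3: f = (x^2 + 2x + 2)(x^4 + x^3 + x^2 + 2x + 2), pattern 4+2; mod 11: f = (x^3 + 4x^2 + x + 2)(x^3 + 7x^2 + 5x + 7), pattern 3+3; mod 19: f = (x + 1)(x + 15)(x^2 + 9x + 12)(x^2 + 13x + 7), pattern 2+2+1+1; mod 61: f = (x + 21)(x + 24)(x + 42)(x^3 + 35x^2 + 41x + 25), pattern 3+1+1+1. No other pattern occurs in this range, so the set of observed cycle types is {4+2, 3+3, 2+2+1+1, 3+1+1+1}. The candidates containing elements of all these cycle types are (C_3 x C_3) : C_4 (6T10) of order 36, A_6 (6T15) of order 360; the others are excluded. The observed types are precisely the cycle types that occur in (C_3 x C_3) : C_4 (6T10) (apart from the identity). Each of the other remaining candidates has further cycle types, and by the Chebotarev density theorem the matching factorization patterns would occur for a proportion of primes equal to their share of the group: A_6 (6T15) additionally contains elements of type 5+1 (144 of its 360 elements, about 40% of primes). None of the 19 primes tested shows any such pattern (for each of these groups the chance of that is below 10^-4), which rules them out. Hence G = (C_3 x C_3) : C_4 (6T10), of order 36.

(C_3 x C_3) : C_4, the transitive group 6T10 of order 36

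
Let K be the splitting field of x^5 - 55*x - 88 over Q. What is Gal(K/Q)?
The polynomial f is an irreducible quintic over Q, so G = Gal(f/Q) is a transitive subgroup of S_5: one of C_5 (5T1, order 5), D_5 (5T2, order 10), F_20 (5T3, order 20), A_5 (5T4, order 60) or S_5 (5T5, order 120). The discriminant of f is 58564000000 = 242000^2, a perfect square, so G is contained in A_5. The transitive groups of degree 5 contained in A_5 are: C_5 (5T1, order 5), D_5 (5T2, order 10), A_5 (5T4, order 60). By Dedekind's theorem, for a prime p not dividing disc(f) the degrees of the irreducible factors of f mod p form the cycle type of an element of G. Factoring f modulo the 3 such primes p <= 13 (skipping 2, 5, 11, which divide the discriminant), each new pattern first appears at: mod 3: f = (x^5 + 2x + 2), pattern 5; mod 13: f = (x + 5)(x + 7)(x^3 + x^2 + 5x + 9), pattern 3+1+1. No other pattern occurs in this range, so the set of observed cycle types is {5, 3+1+1}. Among the candidates above, the only group containing elements of all these cycle types is A_5 (5T4) — each of C_5 (5T1), D_5 (5T2) lacks at least one of them. Hence G = A_5 (5T4), of order 60.

A_5 (also written A5)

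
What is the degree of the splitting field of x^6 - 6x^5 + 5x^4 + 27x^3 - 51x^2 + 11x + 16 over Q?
The degree of the splitting field over Q equals the order of the Galois group, so first determine the group. The polynomial f is an irreducible sextic over Q, so G = Gal(f/Q) is one of the 16 transitive subgroups 6T1, ..., 6T16 of S_6. The discriminant of f is 30991489 = 5567^2, a perfect square, so G is contained in A_6. The transitive groups of degree 6 contained in A_6 are: A_4 (6T4, order 12), S_4 (6T7, order 24), (C_3 x C_3) : C_4 (6T10, order 36), PSL(2,5) (6T12, order 60), A_6 (6T15, order 360). By Dedekind's theorem, for a prime p not dividing disc(f) the degrees of the irreducible factors of f mod p form the cycle type of an element of G. Factoring f modulo the 21 such primes p <= 79 (skipping 19, which divides the discriminant), each new pattern first appears at: mod 2: f = (x)(x^5 + x^3 + x^2 + x + 1), pattern 5+1; mod 7: f = (x^3 + 2x^2 + 4x + 5)(x^3 + 6x^2 + 3x + 6), pattern 3+3; mod 61: f = (x + 1)(x + 23)(x^2 + 44x + 55)(x^2 + 48x + 60), pattern 2+2+1+1. No other pattern occurs in this range, so the set of observed cycle types is {5+1, 3+3, 2+2+1+1}. The candidates containing elements of all these cycle types are PSL(2,5) (6T12) of order 60, A_6 (6T15) of order 360; the others are excluded. The observed types are precisely the cycle types that occur in PSL(2,5) (6T12) (apart from the identity). Each of the other remaining candidates has further cycle types, and by the Chebotarev density theorem the matching factorization patterns would occur for a proportion of primes equal to their share of the group: A_6 (6T15) additionally contains elements of type 4+2, 3+1+1+1 (130 of its 360 elements, about 36% of primes). None of the 21 primes tested shows any such pattern (for each of these groups the chance of that is below 10^-4), which rules them out. Hence G = PSL(2,5) (6T12), of order 60. The Galois group PSL(2,5) (6T12) has order 60, so the splitting field has degree 60 over Q.

60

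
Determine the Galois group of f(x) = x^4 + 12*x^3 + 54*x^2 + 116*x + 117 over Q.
A_4, the alternating group on 4 letters

The polynomial is an irreducible quartic over Q and its discriminant is 331776 = 576^2, a perfect square, so the Galois group is contained in A_4. The resolvent cubic y^3 - 54*y^2 + 924*y - 5032 is irreducible over Q. An irreducible resolvent with square discriminant gives A_4.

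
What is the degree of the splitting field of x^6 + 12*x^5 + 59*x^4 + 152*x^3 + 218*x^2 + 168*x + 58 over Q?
The degree of the splitting field over Q equals the order of the Galois group, so first determine the group. The polynomial f is an irreducible sextic over Q, so G = Gal(f/Q) is one of the 16 transitive subgroups 6T1, ..., 6T16 of S_6. The discriminant of f is -5120000, which is not a perfect square, so G is not contained in A_6. The transitive groups of degree 6 not contained in A_6 are: C_6 (6T1, order 6), S_3 (6T2, order 6), D_6 (6T3, order 12), C_3 x S_3 (6T5, order 18), A_4 x C_2 (6T6, order 24), S_4 (6T8, order 24), S_3 x S_3 (6T9, order 36), S_4 x C_2 (6T11, order 48), (S_3 x S_3) : C_2 (6T13, order 72), PGL(2,5) (6T14, order 120), S_6 (6T16, order 720). By Dedekind's theorem, for a prime p not dividing disc(f) the degrees of the irreducible factors of f mod p form the cycle type of an element of G. Factoring f modulo the 22 such primes p <= 89 (skipping 2, 5, which divide the discriminant), each new pattern first appears at: mod 3: f = (x^3 + x^2 + x + 2)(x^3 + 2x^2 + 2x + 2), pattern 3+3; mod 7: f = (x^2 + 3x + 1)(x^2 + 4x + 6)(x^2 + 5x + 5), pattern 2+2+2; mod 13: f = (x + 6)(x + 11)(x^4 + 8x^3 + x + 6), pattern 4+1+1; mod 43: f = (x + 14)(x + 33)(x^2 + 4x + 8)(x^2 + 4x + 14), pattern 2+2+1+1. No other pattern occurs in this range, so the set of observed cycle types is {3+3, 2+2+2, 4+1+1, 2+2+1+1}. The candidates containing elements of all these cycle types are S_4 (6T8) of order 24, S_4 x C_2 (6T11) of order 48, PGL(2,5) (6T14) of order 120, S_6 (6T16) of order 720; the others are excluded. The observed types are precisely the cycle types that occur in S_4 (6T8) (apart from the identity). Each of the other remaining candidates has further cycle types, and by the Chebotarev density theorem the matching factorization patterns would occur for a proportion of primes equal to their share of the group: S_4 x C_2 (6T11) additionally contains elements of type 6, 4+2, 2+1+1+1+1 (17 of its 48 elements, about 35% of primes); PGL(2,5) (6T14) additionally contains elements of type 6, 5+1 (44 of its 120 elements, about 37% of primes); S_6 (6T16) additionally contains elements of type 6, 5+1, 4+2, 3+2+1, 3+1+1+1, 2+1+1+1+1 (529 of its 720 elements, about 73% of primes). None of the 22 primes tested shows any such pattern (for each of these groups the chance of that is below 10^-4), which rules them out. Hence G = S_4 (6T8), of order 24. The Galois group S_4 (6T8) has order 24, so the splitting field has degree 24 over Q.

24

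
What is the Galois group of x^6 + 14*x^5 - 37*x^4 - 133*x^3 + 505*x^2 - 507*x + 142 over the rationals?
PSL(2,5), A_5 acting on 6 points

The polynomial f is an irreducible sextic over Q, so G = Gal(f/Q) is one of the 16 transitive subgroups 6T1, ..., 6T16 of S_6. The discriminant of f is 30991489 = 5567^2, a perfect square, so G is contained in A_6. The transitive groups of degree 6 contained in A_6 are: A_4 (6T4, order 12), S_4 (6T7, order 24), (C_3 x C_3) : C_4 (6T10, order 36), PSL(2,5) (6T12, order 60), A_6 (6T15, order 360). By Dedekind's theorem, for a prime p not dividing disc(f) the degrees of the irreducible factors of f mod p form the cycle type of an element of G. Factoring f modulo the 21 such primes p <= 79 (skipping 19, which divides the discriminant), each new pattern first appears at: mod 2: f = (x)(x^5 + x^3 + x^2 + x + 1), pattern 5+1; mod 7: f = (x^3 + 3x^2 + 4x + 1)(x^3 + 4x^2 + 3x + 2), pattern 3+3; mod 61: f = (x + 7)(x + 13)(x^2 + x + 35)(x^2 + 54x + 25), pattern 2+2+1+1. No other pattern occurs in this range, so the set of observed cycle types is {5+1, 3+3, 2+2+1+1}. The candidates containing elements of all these cycle types are PSL(2,5) (6T12) of order 60, A_6 (6T15) of order 360; the others are excluded. The observed types are precisely the cycle types that occur in PSL(2,5) (6T12) (apart from the identity). Each of the other remaining candidates has further cycle types, and by the Chebotarev density theorem the matching factorization patterns would occur for a proportion of primes equal to their share of the group: A_6 (6T15) additionally contains elements of type 4+2, 3+1+1+1 (130 of its 360 elements, about 36% of primes). None of the 21 primes tested shows any such pattern (for each of these groups the chance of that is below 10^-4), which rules them out. Hence G = PSL(2,5) (6T12), of order 60.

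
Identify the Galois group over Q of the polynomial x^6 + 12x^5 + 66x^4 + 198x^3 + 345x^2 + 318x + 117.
PGL(2,5)

The polynomial f is an irreducible sextic over Q, so G = Gal(f/Q) is one of the 16 transitive subgroups 6T1, ..., 6T16 of S_6. The discriminant of f is -1024192512, which is not a perfect square, so G is not contained in A_6. The transitive groups of degree 6 not contained in A_6 are: C_6 (6T1, order 6), S_3 (6T2, order 6), D_6 (6T3, order 12), C_3 x S_3 (6T5, order 18), A_4 x C_2 (6T6, order 24), S_4 (6T8, order 24), S_3 x S_3 (6T9, order 36), S_4 x C_2 (6T11, order 48), (S_3 x S_3) : C_2 (6T13, order 72), PGL(2,5) (6T14, order 120), S_6 (6T16, order 720). By Dedekind's theorem, for a prime p not dividing disc(f) the degrees of the irreducible factors of f mod p form the cycle type of an element of G. Factoring f modulo the 21 such primes p <= 89 (skipping 2, 3, 7, which divide the discriminant), each new pattern first appears at: mod 5: f = (x^6 + 2x^5 + x^4 + 3x^3 + 3x + 2), pattern 6; mod 11: f = (x + 8)(x^5 + 4x^4 + x^3 + 3x^2 + 2x + 5), pattern 5+1; mod 13: f = (x)(x + 2)(x^4 + 10x^3 + 7x^2 + 2x + 3), pattern 4+1+1; mod 23: f = (x + 15)(x + 21)(x^2 + 4x + 7)(x^2 + 18x + 7), pattern 2+2+1+1; mod 43: f = (x^3 + 25x^2 + 41x + 13)(x^3 + 30x^2 + 6x + 9), pattern 3+3; mod 61: f = (x^2 + 7x + 28)(x^2 + 20x + 10)(x^2 + 46x + 49), pattern 2+2+2. No other pattern occurs in this range, so the set of observed cycle types is {6, 5+1, 4+1+1, 2+2+1+1, 3+3, 2+2+2}. The candidates containing elements of all these cycle types are PGL(2,5) (6T14) of order 120, S_6 (6T16) of order 720; the others are excluded. The observed types are precisely the cycle types that occur in PGL(2,5) (6T14) (apart from the identity). Each of the other remaining candidates has further cycle types, and by the Chebotarev density theorem the matching factorization patterns would occur for a proportion of primes equal to their share of the group: S_6 (6T16) additionally contains elements of type 4+2, 3+2+1, 3+1+1+1, 2+1+1+1+1 (265 of its 720 elements, about 37% of primes). None of the 21 primes tested shows any such pattern (for each of these groups the chance of that is below 10^-4), which rules them out. Hence G = PGL(2,5) (6T14), of order 120.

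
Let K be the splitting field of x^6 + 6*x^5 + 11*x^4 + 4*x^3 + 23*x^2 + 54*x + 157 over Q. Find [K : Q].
The degree of the splitting field over Q equals the order of the Galois group, so first determine the group. The polynomial f is an irreducible sextic over Q, so G = Gal(f/Q) is one of the 16 transitive subgroups 6T1, ..., 6T16 of S_6. The discriminant of f is -5497558138880000, which is not a perfect square, so G is not contained in A_6. The transitive groups of degree 6 not contained in A_6 are: C_6 (6T1, order 6), S_3 (6T2, order 6), D_6 (6T3, order 12), C_3 x S_3 (6T5, order 18), A_4 x C_2 (6T6, order 24), S_4 (6T8, order 24), S_3 x S_3 (6T9, order 36), S_4 x C_2 (6T11, order 48), (S_3 x S_3) : C_2 (6T13, order 72), PGL(2,5) (6T14, order 120), S_6 (6T16, order 720). By Dedekind's theorem, for a prime p not dividing disc(f) the degrees of the irreducible factors of f mod p form the cycle type of an element of G. Factoring f modulo the 22 such primes p <= 89 (skipping 2, 5, which divide the discriminant), each new pattern first appears at: mod 3: f = (x^3 + x^2 + 2x + 1)(x^3 + 2x^2 + x + 1), pattern 3+3; mod 7: f = (x^2 + 2)(x^2 + 2x + 2)(x^2 + 4x + 6), pattern 2+2+2; mod 13: f = (x + 6)(x + 9)(x^4 + 4x^3 + x^2 + 7x + 7), pattern 4+1+1; mod 43: f = (x + 20)(x + 25)(x^2 + 2x + 17)(x^2 + 2x + 41), pattern 2+2+1+1. No other pattern occurs in this range, so the set of observed cycle types is {3+3, 2+2+2, 4+1+1, 2+2+1+1}. The candidates containing elements of all these cycle types are S_4 (6T8) of order 24, S_4 x C_2 (6T11) of order 48, PGL(2,5) (6T14) of order 120, S_6 (6T16) of order 720; the others are excluded. The observed types are precisely the cycle types that occur in S_4 (6T8) (apart from the identity). Each of the other remaining candidates has further cycle types, and by the Chebotarev density theorem the matching factorization patterns would occur for a proportion of primes equal to their share of the group: S_4 x C_2 (6T11) additionally contains elements of type 6, 4+2, 2+1+1+1+1 (17 of its 48 elements, about 35% of primes); PGL(2,5) (6T14) additionally contains elements of type 6, 5+1 (44 of its 120 elements, about 37% of primes); S_6 (6T16) additionally contains elements of type 6, 5+1, 4+2, 3+2+1, 3+1+1+1, 2+1+1+1+1 (529 of its 720 elements, about 73% of primes). None of the 22 primes tested shows any such pattern (for each of these groups the chance of that is below 10^-4), which rules them out. Hence G = S_4 (6T8), of order 24. The Galois group S_4 (6T8) has order 24, so the splitting field has degree 24 over Q.

24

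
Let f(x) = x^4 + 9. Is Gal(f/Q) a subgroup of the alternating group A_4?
Yes

The polynomial is irreducible of degree 4 over Q. Its discriminant is 186624 = 432^2, a perfect square. A Galois group lies in the alternating group exactly when the discriminant is a square in Q, so the Galois group (V_4) is contained in A_4.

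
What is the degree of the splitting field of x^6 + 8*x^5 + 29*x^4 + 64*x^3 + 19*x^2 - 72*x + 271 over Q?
The degree of the splitting field over Q equals the order of the Galois group, so first determine the group. The polynomial f is an irreducible sextic over Q, so G = Gal(f/Q) is one of the 16 transitive subgroups 6T1, ..., 6T16 of S_6. The discriminant of f is 564385546240000 = 23756800^2, a perfect square, so G is contained in A_6. The transitive groups of degree 6 contained in A_6 are: A_4 (6T4, order 12), S_4 (6T7, order 24), (C_3 x C_3) : C_4 (6T10, order 36), PSL(2,5) (6T12, order 60), A_6 (6T15, order 360). By Dedekind's theorem, for a prime p not dividing disc(f) the degrees of the irreducible factors of f mod p form the cycle type of an element of G. Factoring f modulo the 19 such primes p <= 79 (skipping 2, 5, 29, which divide the discriminant), each new pattern first appears at: mod 3: f = (x^2 + 2x + 2)(x^4 + x + 2), pattern 4+2; mod 11: f = (x^3 + 7x + 1)(x^3 + 8x^2 + 7), pattern 3+3; mod 19: f = (x + 4)(x + 6)(x^2 + 7x + 2)(x^2 + 10x + 10), pattern 2+2+1+1; mod 61: f = (x + 10)(x + 24)(x + 57)(x^3 + 39x^2 + 36x + 36), pattern 3+1+1+1. No other pattern occurs in this range, so the set of observed cycle types is {4+2, 3+3, 2+2+1+1, 3+1+1+1}. The candidates containing elements of all these cycle types are (C_3 x C_3) : C_4 (6T10) of order 36, A_6 (6T15) of order 360; the others are excluded. The observed types are precisely the cycle types that occur in (C_3 x C_3) : C_4 (6T10) (apart from the identity). Each of the other remaining candidates has further cycle types, and by the Chebotarev density theorem the matching factorization patterns would occur for a proportion of primes equal to their share of the group: A_6 (6T15) additionally contains elements of type 5+1 (144 of its 360 elements, about 40% of primes). None of the 19 primes tested shows any such pattern (for each of these groups the chance of that is below 10^-4), which rules them out. Hence G = (C_3 x C_3) : C_4 (6T10), of order 36. The Galois group (C_3 x C_3) : C_4 (6T10) has order 36, so the splitting field has degree 36 over Q.

36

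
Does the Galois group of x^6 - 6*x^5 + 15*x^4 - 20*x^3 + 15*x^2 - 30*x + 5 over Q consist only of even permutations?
The polynomial is irreducible of degree 6 over Q. Its discriminant is 746496000000 = 864000^2, a perfect square. A Galois group lies in the alternating group exactly when the discriminant is a square in Q, so the Galois group (A_6) is contained in A_6.

Yes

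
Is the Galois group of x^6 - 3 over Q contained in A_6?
No

The polynomial is irreducible of degree 6 over Q. Its discriminant is 11337408, which is not a perfect square. A Galois group lies in the alternating group exactly when the discriminant is a square in Q, so the Galois group (D_6) is not contained in A_6.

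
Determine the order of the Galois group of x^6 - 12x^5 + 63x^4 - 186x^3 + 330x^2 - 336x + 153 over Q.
The degree of the splitting field over Q equals the order of the Galois group, so first determine the group. The polynomial f is an irreducible sextic over Q, so G = Gal(f/Q) is one of the 16 transitive subgroups 6T1, ..., 6T16 of S_6. The discriminant of f is -16003008, which is not a perfect square, so G is not contained in A_6. The transitive groups of degree 6 not contained in A_6 are: C_6 (6T1, order 6), S_3 (6T2, order 6), D_6 (6T3, order 12), C_3 x S_3 (6T5, order 18), A_4 x C_2 (6T6, order 24), S_4 (6T8, order 24), S_3 x S_3 (6T9, order 36), S_4 x C_2 (6T11, order 48), (S_3 x S_3) : C_2 (6T13, order 72), PGL(2,5) (6T14, order 120), S_6 (6T16, order 720). By Dedekind's theorem, for a prime p not dividing disc(f) the degrees of the irreducible factors of f mod p form the cycle type of an element of G. Factoring f modulo the 21 such primes p <= 89 (skipping 2, 3, 7, which divide the discriminant), each new pattern first appears at: mod 5: f = (x^6 + 3x^5 + 3x^4 + 4x^3 + 4x + 3), pattern 6; mod 11: f = (x + 7)(x^5 + 3x^4 + 9x^3 + 4x^2 + 5x + 3), pattern 5+1; mod 13: f = (x + 3)(x + 12)(x^4 + 12x^3 + 3x^2 + 1), pattern 4+1+1; mod 23: f = (x + 1)(x + 5)(x^2 + x + 19)(x^2 + 4x + 5), pattern 2+2+1+1; mod 43: f = (x^3 + 13x^2 + x + 3)(x^3 + 18x^2 + 8), pattern 3+3; mod 61: f = (x^2 + 28x + 34)(x^2 + 39x + 52)(x^2 + 43x + 30), pattern 2+2+2. No other pattern occurs in this range, so the set of observed cycle types is {6, 5+1, 4+1+1, 2+2+1+1, 3+3, 2+2+2}. The candidates containing elements of all these cycle types are PGL(2,5) (6T14) of order 120, S_6 (6T16) of order 720; the others are excluded. The observed types are precisely the cycle types that occur in PGL(2,5) (6T14) (apart from the identity). Each of the other remaining candidates has further cycle types, and by the Chebotarev density theorem the matching factorization patterns would occur for a proportion of primes equal to their share of the group: S_6 (6T16) additionally contains elements of type 4+2, 3+2+1, 3+1+1+1, 2+1+1+1+1 (265 of its 720 elements, about 37% of primes). None of the 21 primes tested shows any such pattern (for each of these groups the chance of that is below 10^-4), which rules them out. Hence G = PGL(2,5) (6T14), of order 120. The Galois group PGL(2,5) (6T14) has order 120, so the splitting field has degree 120 over Q.

120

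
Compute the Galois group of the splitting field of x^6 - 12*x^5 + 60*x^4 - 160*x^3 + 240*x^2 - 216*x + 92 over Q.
The polynomial f is an irreducible sextic over Q, so G = Gal(f/Q) is one of the 16 transitive subgroups 6T1, ..., 6T16 of S_6. The discriminant of f is 746496000000 = 864000^2, a perfect square, so G is contained in A_6. The transitive groups of degree 6 contained in A_6 are: A_4 (6T4, order 12), S_4 (6T7, order 24), (C_3 x C_3) : C_4 (6T10, order 36), PSL(2,5) (6T12, order 60), A_6 (6T15, order 360). By Dedekind's theorem, for a prime p not dividing disc(f) the degrees of the irreducible factors of f mod p form the cycle type of an element of G. Factoring f modulo the 6 such primes p <= 23 (skipping 2, 3, 5, which divide the discriminant), each new pattern first appears at: mod 7: f = (x + 2)(x^5 + 4x^3 + 2x + 4), pattern 5+1; mod 23: f = (x)(x + 9)(x + 14)(x^3 + 11x^2 + 3x + 18), pattern 3+1+1+1. No other pattern occurs in this range, so the set of observed cycle types is {5+1, 3+1+1+1}. Among the candidates above, the only group containing elements of all these cycle types is A_6 (6T15) — each of A_4 (6T4), S_4 (6T7), (C_3 x C_3) : C_4 (6T10), PSL(2,5) (6T12) lacks at least one of them. Hence G = A_6 (6T15), of order 360.

A_6 (also written A6)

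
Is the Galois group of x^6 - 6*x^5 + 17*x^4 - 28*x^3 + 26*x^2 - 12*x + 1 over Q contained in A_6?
The polynomial is irreducible of degree 6 over Q. Its discriminant is 153664 = 392^2, a perfect square. A Galois group lies in the alternating group exactly when the discriminant is a square in Q, so the Galois group (A_4) is contained in A_6.

Yes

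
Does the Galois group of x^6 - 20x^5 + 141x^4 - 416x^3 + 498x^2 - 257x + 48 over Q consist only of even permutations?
The polynomial is irreducible of degree 6 over Q. Its discriminant is 30991489 = 5567^2, a perfect square. A Galois group lies in the alternating group exactly when the discriminant is a square in Q, so the Galois group (PSL(2,5)) is contained in A_6.

Yes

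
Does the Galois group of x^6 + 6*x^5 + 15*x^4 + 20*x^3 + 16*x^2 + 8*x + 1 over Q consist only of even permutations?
Yes

The polynomial is irreducible of degree 6 over Q. Its discriminant is 61504 = 248^2, a perfect square. A Galois group lies in the alternating group exactly when the discriminant is a square in Q, so the Galois group (S_4) is contained in A_6.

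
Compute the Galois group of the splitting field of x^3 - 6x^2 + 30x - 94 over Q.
S_3 (also written S3)

The polynomial is an irreducible cubic over Q and its discriminant is -90828, which is not a perfect square. For an irreducible cubic, a non-square discriminant gives Galois group S_3.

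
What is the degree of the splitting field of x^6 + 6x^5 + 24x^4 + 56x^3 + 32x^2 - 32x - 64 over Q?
24

The degree of the splitting field over Q equals the order of the Galois group, so first determine the group. The polynomial f is an irreducible sextic over Q, so G = Gal(f/Q) is one of the 16 transitive subgroups 6T1, ..., 6T16 of S_6. The discriminant of f is 870211913777152, which is not a perfect square, so G is not contained in A_6. The transitive groups of degree 6 not contained in A_6 are: C_6 (6T1, order 6), S_3 (6T2, order 6), D_6 (6T3, order 12), C_3 x S_3 (6T5, order 18), A_4 x C_2 (6T6, order 24), S_4 (6T8, order 24), S_3 x S_3 (6T9, order 36), S_4 x C_2 (6T11, order 48), (S_3 x S_3) : C_2 (6T13, order 72), PGL(2,5) (6T14, order 120), S_6 (6T16, order 720). By Dedekind's theorem, for a prime p not dividing disc(f) the degrees of the irreducible factors of f mod p form the cycle type of an element of G. Factoring f modulo the 22 such primes p <= 89 (skipping 2, 37, which divide the discriminant), each new pattern first appears at: mod 3: f = (x^3 + x^2 + x + 2)(x^3 + 2x^2 + 1), pattern 3+3; mod 5: f = (x^2 + 2)(x^2 + 2x + 3)(x^2 + 4x + 1), pattern 2+2+2; mod 17: f = (x + 4)(x + 15)(x^4 + 4x^3 + 7x^2 + 6x + 8), pattern 4+1+1; mod 67: f = (x + 10)(x + 59)(x^2 + 2x + 26)(x^2 + 2x + 66), pattern 2+2+1+1. No other pattern occurs in this range, so the set of observed cycle types is {3+3, 2+2+2, 4+1+1, 2+2+1+1}. The candidates containing elements of all these cycle types are S_4 (6T8) of order 24, S_4 x C_2 (6T11) of order 48, PGL(2,5) (6T14) of order 120, S_6 (6T16) of order 720; the others are excluded. The observed types are precisely the cycle types that occur in S_4 (6T8) (apart from the identity). Each of the other remaining candidates has further cycle types, and by the Chebotarev density theorem the matching factorization patterns would occur for a proportion of primes equal to their share of the group: S_4 x C_2 (6T11) additionally contains elements of type 6, 4+2, 2+1+1+1+1 (17 of its 48 elements, about 35% of primes); PGL(2,5) (6T14) additionally contains elements of type 6, 5+1 (44 of its 120 elements, about 37% of primes); S_6 (6T16) additionally contains elements of type 6, 5+1, 4+2, 3+2+1, 3+1+1+1, 2+1+1+1+1 (529 of its 720 elements, about 73% of primes). None of the 22 primes tested shows any such pattern (for each of these groups the chance of that is below 10^-4), which rules them out. Hence G = S_4 (6T8), of order 24. The Galois group S_4 (6T8) has order 24, so the splitting field has degree 24 over Q.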